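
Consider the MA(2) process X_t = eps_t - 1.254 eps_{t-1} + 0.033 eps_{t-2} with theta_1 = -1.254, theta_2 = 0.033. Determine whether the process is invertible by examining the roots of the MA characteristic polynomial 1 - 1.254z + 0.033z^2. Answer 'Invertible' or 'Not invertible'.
\text{Not invertible}

The MA(q) characteristic polynomial is P(z) = 1 - 1.254z + 0.033z^2.
Invertibility requires all roots to lie outside the unit circle, i.e. |z| > 1 for every root.
Set 1 + (-1.254) z + (0.033) z^2 = 0, i.e. a z^2 + b z + c = 0 with a = 0.033, b = -1.254, c = 1.
Discriminant D = b^2 - 4ac = (-1.254)^2 - 4*(0.033)*1 = 1.572516 - (0.132) = 1.440516.
D >= 0, so the roots are real: z = (-b +/- sqrt(D)) / (2a) = (1.254 +/- 1.200215) / (0.066).
  z_1 = (1.254 + 1.200215) / (0.066) = 37.1851,   |z_1| = 37.1851.
  z_2 = (1.254 - 1.200215) / (0.066) = 0.8149,   |z_2| = 0.8149.
Moduli of all roots: 37.1851, 0.8149.
All moduli strictly greater than 1? No.
Verdict: Not invertible.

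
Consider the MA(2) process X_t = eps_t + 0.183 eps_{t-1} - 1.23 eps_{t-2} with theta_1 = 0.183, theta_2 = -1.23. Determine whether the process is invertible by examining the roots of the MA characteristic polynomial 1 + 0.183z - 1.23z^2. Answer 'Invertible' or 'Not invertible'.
\text{Not invertible}

The MA(q) characteristic polynomial is P(z) = 1 + 0.183z - 1.23z^2.
Invertibility requires all roots to lie outside the unit circle, i.e. |z| > 1 for every root.
Set 1 + (0.183) z + (-1.23) z^2 = 0, i.e. a z^2 + b z + c = 0 with a = -1.23, b = 0.183, c = 1.
Discriminant D = b^2 - 4ac = (0.183)^2 - 4*(-1.23)*1 = 0.033489 - (-4.92) = 4.953489.
D >= 0, so the roots are real: z = (-b +/- sqrt(D)) / (2a) = (-0.183 +/- 2.225644) / (-2.46).
  z_1 = (-0.183 + 2.225644) / (-2.46) = -0.8303,   |z_1| = 0.8303.
  z_2 = (-0.183 - 2.225644) / (-2.46) = 0.9791,   |z_2| = 0.9791.
Moduli of all roots: 0.8303, 0.9791.
All moduli strictly greater than 1? No.
Verdict: Not invertible.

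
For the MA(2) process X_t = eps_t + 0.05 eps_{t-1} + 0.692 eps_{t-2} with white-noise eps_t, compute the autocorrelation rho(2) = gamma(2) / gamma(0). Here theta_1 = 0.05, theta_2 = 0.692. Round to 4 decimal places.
\rho(2) = 0.4671

For an MA(q) process with theta_0 = 1, the autocovariance is
  gamma(k) = sigma^2 * sum_{i=0..q-k} theta_i * theta_{i+k},
and rho(k) = gamma(k) / gamma(0). Sigma^2 cancels.
  numerator   = (1)*(0.692) = 0.692.
  denominator = (1)^2 + (0.05)^2 + (0.692)^2 = 1.481364.
  rho(2) = 0.692 / 1.481364 = 0.4671.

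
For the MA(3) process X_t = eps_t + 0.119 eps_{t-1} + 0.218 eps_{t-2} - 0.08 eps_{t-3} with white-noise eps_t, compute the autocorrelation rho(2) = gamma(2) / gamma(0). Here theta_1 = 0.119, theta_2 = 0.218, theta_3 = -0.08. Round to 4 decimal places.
\rho(2) = 0.1952

For an MA(q) process with theta_0 = 1, the autocovariance is
  gamma(k) = sigma^2 * sum_{i=0..q-k} theta_i * theta_{i+k},
and rho(k) = gamma(k) / gamma(0). Sigma^2 cancels.
  numerator   = (1)*(0.218) + (0.119)*(-0.08) = 0.20848.
  denominator = (1)^2 + (0.119)^2 + (0.218)^2 + (-0.08)^2 = 1.068085.
  rho(2) = 0.20848 / 1.068085 = 0.1952.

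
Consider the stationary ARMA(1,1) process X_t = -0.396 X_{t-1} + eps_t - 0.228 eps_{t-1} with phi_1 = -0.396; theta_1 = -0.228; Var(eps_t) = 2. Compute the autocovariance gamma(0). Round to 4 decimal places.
\gamma(0) = 2.9236

Multiply the model equation by X_{t-k} and take expectations. With theta_0 = psi_0 = 1 and psi_j the MA(infinity) weights, this gives
  gamma(k) - sum_i phi_i gamma(k-i) = c_k,
  c_k = sigma^2 * sum_{j=k..q} theta_j psi_{j-k}   (c_k = 0 for k > q),
using gamma(-m) = gamma(m).
psi-weights needed (psi_j = theta_j + sum_i phi_i psi_{j-i}):
  psi_1 = theta_1 + phi_1 = -0.228 + (-0.396) = -0.624
Right-hand sides:
  c_0 = sigma^2 (1 + theta_1 psi_1) = 2 * (1 + (-0.228)(-0.624)) = 2 * 1.142272 = 2.284544
  c_1 = sigma^2 theta_1 = 2 * (-0.228) = -0.456
  c_2 = 0
Equations for k = 0 and k = 1 (AR order 1):
  gamma(0) = phi_1 gamma(1) + c_0
  gamma(1) = phi_1 gamma(0) + c_1
Substituting the second into the first: gamma(0) (1 - phi_1^2) = c_0 + phi_1 c_1, so
  gamma(0) = (c_0 + phi_1 c_1) / (1 - phi_1^2) = (2.284544 + (-0.396)(-0.456)) / (1 - (-0.396)^2) = 2.46512 / 0.843184 = 2.923585.
Therefore gamma(0) = 2.9236 (to 4 decimal places).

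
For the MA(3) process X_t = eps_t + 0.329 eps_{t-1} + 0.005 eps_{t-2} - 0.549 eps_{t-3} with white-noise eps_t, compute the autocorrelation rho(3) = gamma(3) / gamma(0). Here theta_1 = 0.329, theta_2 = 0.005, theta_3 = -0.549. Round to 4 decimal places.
\rho(3) = -0.3895

For an MA(q) process with theta_0 = 1, the autocovariance is
  gamma(k) = sigma^2 * sum_{i=0..q-k} theta_i * theta_{i+k},
and rho(k) = gamma(k) / gamma(0). Sigma^2 cancels.
  numerator   = (1)*(-0.549) = -0.549.
  denominator = (1)^2 + (0.329)^2 + (0.005)^2 + (-0.549)^2 = 1.409667.
  rho(3) = -0.549 / 1.409667 = -0.3895.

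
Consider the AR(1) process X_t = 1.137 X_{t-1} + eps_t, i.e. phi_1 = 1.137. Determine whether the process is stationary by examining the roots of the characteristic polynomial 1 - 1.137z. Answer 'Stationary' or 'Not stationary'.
\text{Not stationary}

The AR(p) characteristic polynomial is P(z) = 1 - 1.137z.
Stationarity requires all roots to lie outside the unit circle, i.e. |z| > 1 for every root.
This is linear in z: 1 + (-1.137) z = 0  =>  z = -1/(-1.137) = 0.879507,  |z| = 0.879507.
Moduli of all roots: 0.8795.
All moduli strictly greater than 1? No.
Verdict: Not stationary.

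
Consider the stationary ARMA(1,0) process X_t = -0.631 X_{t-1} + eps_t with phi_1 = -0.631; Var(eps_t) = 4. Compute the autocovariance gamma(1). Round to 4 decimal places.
\gamma(1) = -4.1938

Multiply the model equation by X_{t-k} and take expectations. With theta_0 = psi_0 = 1 and psi_j the MA(infinity) weights, this gives
  gamma(k) - sum_i phi_i gamma(k-i) = c_k,
  c_k = sigma^2 * sum_{j=k..q} theta_j psi_{j-k}   (c_k = 0 for k > q),
using gamma(-m) = gamma(m).
Pure AR (q = 0): c_0 = sigma^2 = 4, c_k = 0 for k >= 1.
Equations for k = 0 and k = 1 (AR order 1):
  gamma(0) = phi_1 gamma(1) + c_0
  gamma(1) = phi_1 gamma(0) + c_1
Substituting the second into the first: gamma(0) (1 - phi_1^2) = c_0 + phi_1 c_1, so
  gamma(0) = c_0 / (1 - phi_1^2) = 4 / (1 - (-0.631)^2) = 4 / 0.601839 = 6.646296.
  gamma(1) = phi_1 gamma(0) = (-0.631)(6.646296) = -4.193813.
Therefore gamma(1) = -4.1938 (to 4 decimal places).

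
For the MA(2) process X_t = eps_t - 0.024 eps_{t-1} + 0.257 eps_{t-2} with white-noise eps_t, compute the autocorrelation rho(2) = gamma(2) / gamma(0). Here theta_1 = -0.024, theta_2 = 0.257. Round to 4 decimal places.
\rho(2) = 0.2409

For an MA(q) process with theta_0 = 1, the autocovariance is
  gamma(k) = sigma^2 * sum_{i=0..q-k} theta_i * theta_{i+k},
and rho(k) = gamma(k) / gamma(0). Sigma^2 cancels.
  numerator   = (1)*(0.257) = 0.257.
  denominator = (1)^2 + (-0.024)^2 + (0.257)^2 = 1.066625.
  rho(2) = 0.257 / 1.066625 = 0.2409.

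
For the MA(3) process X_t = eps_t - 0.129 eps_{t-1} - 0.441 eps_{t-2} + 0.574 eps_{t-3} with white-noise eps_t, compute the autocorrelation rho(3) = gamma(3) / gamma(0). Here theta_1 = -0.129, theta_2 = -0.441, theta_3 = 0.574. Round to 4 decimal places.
\rho(3) = 0.3726

For an MA(q) process with theta_0 = 1, the autocovariance is
  gamma(k) = sigma^2 * sum_{i=0..q-k} theta_i * theta_{i+k},
and rho(k) = gamma(k) / gamma(0). Sigma^2 cancels.
  numerator   = (1)*(0.574) = 0.574.
  denominator = (1)^2 + (-0.129)^2 + (-0.441)^2 + (0.574)^2 = 1.540598.
  rho(3) = 0.574 / 1.540598 = 0.3726.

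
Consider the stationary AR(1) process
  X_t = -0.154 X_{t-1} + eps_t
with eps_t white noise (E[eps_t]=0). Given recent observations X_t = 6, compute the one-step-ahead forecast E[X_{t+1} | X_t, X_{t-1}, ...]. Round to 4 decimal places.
E[X_{t+1} \mid \mathcal F_t] = -0.9240

For an AR(p) model X_t = c + sum_i phi_i X_{t-i} + eps_t, the
one-step-ahead conditional mean is
  E[X_{t+1} | X_t, ...] = c + sum_i phi_i X_{t+1-i}.
Substitute known values:
  E[X_{t+1} | ...] = (-0.154) * (6)
                   = -0.9240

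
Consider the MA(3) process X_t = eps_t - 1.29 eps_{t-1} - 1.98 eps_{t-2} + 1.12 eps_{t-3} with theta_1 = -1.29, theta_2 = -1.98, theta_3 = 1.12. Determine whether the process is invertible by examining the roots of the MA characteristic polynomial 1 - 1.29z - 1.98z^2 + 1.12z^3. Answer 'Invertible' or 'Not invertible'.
\text{Not invertible}

The MA(q) characteristic polynomial is P(z) = 1 - 1.29z - 1.98z^2 + 1.12z^3.
Invertibility requires all roots to lie outside the unit circle, i.e. |z| > 1 for every root.
Degree 3: look for a simple real root z0 first, then factor out (1 - z/z0) and solve the remaining quadratic.
Testing z0 = 0.5: P(0.5) = 1 + (-1.29)(0.5) + (-1.98)(0.5)^2 + (1.12)(0.5)^3
  = 1 + (-0.645) + (-0.495) + (0.14) = 0.  So z_0 = 0.5 is a root, |z_0| = 0.5.
Divide out the factor (1 - 2 z) = (1 - z/z0) (since 1/z0 = 2):
  P(z) = (1 - 2 z)(1 + (0.71) z + (-0.56) z^2)
  [check: z-coef 0.71 - (2) = -1.29; z^2-coef -0.56 - (2)(0.71) = -1.98; z^3-coef -(2)(-0.56) = 1.12.]
Remaining roots from the quadratic factor 1 + (0.71) z + (-0.56) z^2:
  Set 1 + (0.71) z + (-0.56) z^2 = 0, i.e. a z^2 + b z + c = 0 with a = -0.56, b = 0.71, c = 1.
  Discriminant D = b^2 - 4ac = (0.71)^2 - 4*(-0.56)*1 = 0.5041 - (-2.24) = 2.7441.
  D >= 0, so the roots are real: z = (-b +/- sqrt(D)) / (2a) = (-0.71 +/- 1.656533) / (-1.12).
    z_1 = (-0.71 + 1.656533) / (-1.12) = -0.8451,   |z_1| = 0.8451.
    z_2 = (-0.71 - 1.656533) / (-1.12) = 2.113,   |z_2| = 2.113.
Moduli of all roots: 0.5000, 0.8451, 2.1130.
All moduli strictly greater than 1? No.
Verdict: Not invertible.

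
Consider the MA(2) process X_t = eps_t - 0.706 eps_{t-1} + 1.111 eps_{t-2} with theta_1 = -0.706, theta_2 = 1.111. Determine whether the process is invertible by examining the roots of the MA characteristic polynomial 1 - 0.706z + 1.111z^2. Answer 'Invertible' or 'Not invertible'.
\text{Not invertible}

The MA(q) characteristic polynomial is P(z) = 1 - 0.706z + 1.111z^2.
Invertibility requires all roots to lie outside the unit circle, i.e. |z| > 1 for every root.
Set 1 + (-0.706) z + (1.111) z^2 = 0, i.e. a z^2 + b z + c = 0 with a = 1.111, b = -0.706, c = 1.
Discriminant D = b^2 - 4ac = (-0.706)^2 - 4*(1.111)*1 = 0.498436 - (4.444) = -3.945564.
D < 0, so the roots are the complex-conjugate pair z = (-b +/- i sqrt(-D)) / (2a) = 0.3177 +/- 0.8939i.
For a conjugate pair |z|^2 = z * conj(z) = (product of roots) = c/a = 1/(1.111) = 0.90009, so |z| = sqrt(0.90009) = 0.9487 for both roots.
Moduli of all roots: 0.9487, 0.9487.
All moduli strictly greater than 1? No.
Verdict: Not invertible.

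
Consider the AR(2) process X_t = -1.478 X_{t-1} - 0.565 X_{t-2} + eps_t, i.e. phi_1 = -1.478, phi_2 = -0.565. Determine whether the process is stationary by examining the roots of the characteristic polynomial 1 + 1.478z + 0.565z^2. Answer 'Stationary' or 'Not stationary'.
\text{Stationary}

The AR(p) characteristic polynomial is P(z) = 1 + 1.478z + 0.565z^2.
Stationarity requires all roots to lie outside the unit circle, i.e. |z| > 1 for every root.
Set 1 + (1.478) z + (0.565) z^2 = 0, i.e. a z^2 + b z + c = 0 with a = 0.565, b = 1.478, c = 1.
Discriminant D = b^2 - 4ac = (1.478)^2 - 4*(0.565)*1 = 2.184484 - (2.26) = -0.075516.
D < 0, so the roots are the complex-conjugate pair z = (-b +/- i sqrt(-D)) / (2a) = -1.308 +/- 0.2432i.
For a conjugate pair |z|^2 = z * conj(z) = (product of roots) = c/a = 1/(0.565) = 1.769912, so |z| = sqrt(1.769912) = 1.3304 for both roots.
Moduli of all roots: 1.3304, 1.3304.
All moduli strictly greater than 1? Yes.
Verdict: Stationary.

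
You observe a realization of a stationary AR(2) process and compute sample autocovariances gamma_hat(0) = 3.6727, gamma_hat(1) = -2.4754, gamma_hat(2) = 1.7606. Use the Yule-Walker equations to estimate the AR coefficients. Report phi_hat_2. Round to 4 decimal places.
\hat\phi_{2} = 0.0460

The Yule-Walker equations for an AR(p) process read, in matrix form,
  Gamma_p phi = r_p,   with   (Gamma_p)_{ij} = gamma(|i - j|),
                       (r_p)_i = gamma(i),   i,j = 1..p.
Substitute the sample gammas (Toeplitz matrix and right-hand side of size 2):
  Gamma_p = [[3.6727, -2.4754], [-2.4754, 3.6727]]
  r_p     = [-2.4754, 1.7606]
Written out:
  3.6727 phi_1 - 2.4754 phi_2 = -2.4754
  -2.4754 phi_1 + 3.6727 phi_2 = 1.7606
Solve by Cramer's rule:
  det = gamma(0)^2 - gamma(1)^2 = (3.6727)^2 - (-2.4754)^2 = 13.48872529 - 6.12760516 = 7.36112013
  phi_hat_1 = [gamma(1) gamma(0) - gamma(1) gamma(2)] / det = [(-2.4754)(3.6727) - (-2.4754)(1.7606)] / 7.36112013 = -4.73321234 / 7.36112013 = -0.643
  phi_hat_2 = [gamma(0) gamma(2) - gamma(1)^2] / det = [(3.6727)(1.7606) - (-2.4754)^2] / 7.36112013 = 0.33855046 / 7.36112013 = 0.046
So phi_hat = [-0.6430, 0.0460].
Therefore phi_hat_2 = 0.0460.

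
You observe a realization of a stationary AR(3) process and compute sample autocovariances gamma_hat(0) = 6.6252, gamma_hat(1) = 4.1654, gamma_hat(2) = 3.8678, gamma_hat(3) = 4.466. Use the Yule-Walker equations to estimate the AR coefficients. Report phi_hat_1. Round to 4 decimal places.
\hat\phi_{1} = 0.3040

The Yule-Walker equations for an AR(p) process read, in matrix form,
  Gamma_p phi = r_p,   with   (Gamma_p)_{ij} = gamma(|i - j|),
                       (r_p)_i = gamma(i),   i,j = 1..p.
Substitute the sample gammas (Toeplitz matrix and right-hand side of size 3):
  Gamma_p = [[6.6252, 4.1654, 3.8678], [4.1654, 6.6252, 4.1654], [3.8678, 4.1654, 6.6252]]
  r_p     = [4.1654, 3.8678, 4.466]
Written out (R1..R3):
  (R1) 6.6252 phi_1 + 4.1654 phi_2 + 3.8678 phi_3 = 4.1654
  (R2) 4.1654 phi_1 + 6.6252 phi_2 + 4.1654 phi_3 = 3.8678
  (R3) 3.8678 phi_1 + 4.1654 phi_2 + 6.6252 phi_3 = 4.466
Gaussian elimination:
  R2 <- R2 - (4.1654/6.6252) R1 = R2 - (0.628721) R1:  4.006327 phi_2 + 1.733634 phi_3 = 1.248927
  R3 <- R3 - (3.8678/6.6252) R1 = R3 - (0.583801) R1:  1.733634 phi_2 + 4.367174 phi_3 = 2.034234
  R3 <- R3 - (1.733634/4.006327) R2 = R3 - (0.432724) R2:  3.616988 phi_3 = 1.493793
Back-substitution:
  phi_hat_3 = 1.493793 / 3.616988 = 0.412994
  phi_hat_2 = (1.248927 - (1.733634)(0.412994)) / 4.006327 = 0.133026
  phi_hat_1 = (4.1654 - (4.1654)(0.133026) - (3.8678)(0.412994)) / 6.6252 = 0.303978
So phi_hat = [0.3040, 0.1330, 0.4130].
Therefore phi_hat_1 = 0.3040.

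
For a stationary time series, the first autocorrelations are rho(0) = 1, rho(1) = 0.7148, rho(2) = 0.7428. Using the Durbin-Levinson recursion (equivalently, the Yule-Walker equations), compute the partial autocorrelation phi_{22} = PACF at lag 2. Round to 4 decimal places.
\phi_{22} = 0.4741

The PACF at lag k is phi_{kk}, the last component of the solution
to the Yule-Walker system G_k phi = r_k where
  (G_k)_{ij} = rho(|i - j|), (r_k)_i = rho(i), i,j = 1..k.
Equivalently, Durbin-Levinson gives phi_{kk} iteratively:
  phi_{11} = rho(1)
  phi_{kk} = [rho(k) - sum_{j=1..k-1} phi_{k-1,j} rho(k-j)]
            / [1 - sum_{j=1..k-1} phi_{k-1,j} rho(j)],
  phi_{k,j} = phi_{k-1,j} - phi_{kk} phi_{k-1,k-j},  j = 1..k-1.
Step k = 1:
  phi_11 = rho(1) = 0.7148.
Step k = 2:
  phi_22 = [rho(2) - phi_11 rho(1)] / [1 - phi_11 rho(1)] = [0.7428 - (0.7148)(0.7148)] / [1 - (0.7148)(0.7148)]
         = 0.23186096 / 0.48906096 = 0.4741.
Therefore phi_{22} = 0.4741.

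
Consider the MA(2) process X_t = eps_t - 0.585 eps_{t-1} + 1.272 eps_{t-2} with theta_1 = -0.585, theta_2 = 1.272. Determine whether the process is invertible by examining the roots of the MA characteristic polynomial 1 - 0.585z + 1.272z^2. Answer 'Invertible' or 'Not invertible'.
\text{Not invertible}

The MA(q) characteristic polynomial is P(z) = 1 - 0.585z + 1.272z^2.
Invertibility requires all roots to lie outside the unit circle, i.e. |z| > 1 for every root.
Set 1 + (-0.585) z + (1.272) z^2 = 0, i.e. a z^2 + b z + c = 0 with a = 1.272, b = -0.585, c = 1.
Discriminant D = b^2 - 4ac = (-0.585)^2 - 4*(1.272)*1 = 0.342225 - (5.088) = -4.745775.
D < 0, so the roots are the complex-conjugate pair z = (-b +/- i sqrt(-D)) / (2a) = 0.23 +/- 0.8563i.
For a conjugate pair |z|^2 = z * conj(z) = (product of roots) = c/a = 1/(1.272) = 0.786164, so |z| = sqrt(0.786164) = 0.8867 for both roots.
Moduli of all roots: 0.8867, 0.8867.
All moduli strictly greater than 1? No.
Verdict: Not invertible.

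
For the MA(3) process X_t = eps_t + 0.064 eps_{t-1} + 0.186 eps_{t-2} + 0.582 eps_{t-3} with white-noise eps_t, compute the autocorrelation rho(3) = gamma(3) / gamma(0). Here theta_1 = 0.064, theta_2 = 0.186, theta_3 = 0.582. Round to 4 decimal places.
\rho(3) = 0.4225

For an MA(q) process with theta_0 = 1, the autocovariance is
  gamma(k) = sigma^2 * sum_{i=0..q-k} theta_i * theta_{i+k},
and rho(k) = gamma(k) / gamma(0). Sigma^2 cancels.
  numerator   = (1)*(0.582) = 0.582.
  denominator = (1)^2 + (0.064)^2 + (0.186)^2 + (0.582)^2 = 1.377416.
  rho(3) = 0.582 / 1.377416 = 0.4225.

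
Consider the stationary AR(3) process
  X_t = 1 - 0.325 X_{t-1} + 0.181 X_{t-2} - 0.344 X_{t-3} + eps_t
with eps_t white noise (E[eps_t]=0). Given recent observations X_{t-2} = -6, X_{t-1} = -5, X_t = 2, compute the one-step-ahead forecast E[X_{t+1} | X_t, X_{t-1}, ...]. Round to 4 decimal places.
E[X_{t+1} \mid \mathcal F_t] = 1.5090

For an AR(p) model X_t = c + sum_i phi_i X_{t-i} + eps_t, the
one-step-ahead conditional mean is
  E[X_{t+1} | X_t, ...] = c + sum_i phi_i X_{t+1-i}.
Substitute known values:
  E[X_{t+1} | ...] = 1 + (-0.325) * (2) + (0.181) * (-5) + (-0.344) * (-6)
                   = 1.5090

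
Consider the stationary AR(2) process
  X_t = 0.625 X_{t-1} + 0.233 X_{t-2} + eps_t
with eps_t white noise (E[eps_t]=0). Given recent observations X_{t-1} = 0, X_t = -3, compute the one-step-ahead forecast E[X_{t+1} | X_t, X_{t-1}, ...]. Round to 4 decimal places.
E[X_{t+1} \mid \mathcal F_t] = -1.8750

For an AR(p) model X_t = c + sum_i phi_i X_{t-i} + eps_t, the
one-step-ahead conditional mean is
  E[X_{t+1} | X_t, ...] = c + sum_i phi_i X_{t+1-i}.
Substitute known values:
  E[X_{t+1} | ...] = (0.625) * (-3) + (0.233) * (0)
                   = -1.8750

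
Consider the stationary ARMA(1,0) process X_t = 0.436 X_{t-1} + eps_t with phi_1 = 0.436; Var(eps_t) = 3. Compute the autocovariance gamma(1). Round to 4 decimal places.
\gamma(1) = 1.6150

Multiply the model equation by X_{t-k} and take expectations. With theta_0 = psi_0 = 1 and psi_j the MA(infinity) weights, this gives
  gamma(k) - sum_i phi_i gamma(k-i) = c_k,
  c_k = sigma^2 * sum_{j=k..q} theta_j psi_{j-k}   (c_k = 0 for k > q),
using gamma(-m) = gamma(m).
Pure AR (q = 0): c_0 = sigma^2 = 3, c_k = 0 for k >= 1.
Equations for k = 0 and k = 1 (AR order 1):
  gamma(0) = phi_1 gamma(1) + c_0
  gamma(1) = phi_1 gamma(0) + c_1
Substituting the second into the first: gamma(0) (1 - phi_1^2) = c_0 + phi_1 c_1, so
  gamma(0) = c_0 / (1 - phi_1^2) = 3 / (1 - (0.436)^2) = 3 / 0.809904 = 3.704143.
  gamma(1) = phi_1 gamma(0) = (0.436)(3.704143) = 1.615006.
Therefore gamma(1) = 1.6150 (to 4 decimal places).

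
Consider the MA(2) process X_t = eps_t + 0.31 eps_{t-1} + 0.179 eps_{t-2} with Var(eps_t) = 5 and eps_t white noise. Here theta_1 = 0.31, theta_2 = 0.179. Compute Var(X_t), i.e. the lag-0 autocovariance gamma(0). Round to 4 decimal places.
\gamma(0) = 5.6407

For an MA(q) process X_t = eps_t + sum_i theta_i eps_{t-i} with
Var(eps_t) = sigma^2, the variance is
  gamma(0) = sigma^2 * (1 + sum_i theta_i^2).
  sum_i theta_i^2 = (0.31)^2 + (0.179)^2 = 0.0961 + 0.032041 = 0.128141.
  gamma(0) = 5 * (1 + 0.128141) = 5 * 1.128141 = 5.640705, which rounds to 5.6407.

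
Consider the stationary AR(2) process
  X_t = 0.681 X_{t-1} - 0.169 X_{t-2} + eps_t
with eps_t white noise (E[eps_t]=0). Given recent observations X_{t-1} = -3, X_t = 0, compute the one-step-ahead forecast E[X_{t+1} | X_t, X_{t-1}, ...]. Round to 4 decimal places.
E[X_{t+1} \mid \mathcal F_t] = 0.5070

For an AR(p) model X_t = c + sum_i phi_i X_{t-i} + eps_t, the
one-step-ahead conditional mean is
  E[X_{t+1} | X_t, ...] = c + sum_i phi_i X_{t+1-i}.
Substitute known values:
  E[X_{t+1} | ...] = (0.681) * (0) + (-0.169) * (-3)
                   = 0.5070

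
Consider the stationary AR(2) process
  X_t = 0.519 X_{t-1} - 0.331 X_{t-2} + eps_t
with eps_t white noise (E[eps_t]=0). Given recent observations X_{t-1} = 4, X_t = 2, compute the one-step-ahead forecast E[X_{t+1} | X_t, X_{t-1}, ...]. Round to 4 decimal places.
E[X_{t+1} \mid \mathcal F_t] = -0.2860

For an AR(p) model X_t = c + sum_i phi_i X_{t-i} + eps_t, the
one-step-ahead conditional mean is
  E[X_{t+1} | X_t, ...] = c + sum_i phi_i X_{t+1-i}.
Substitute known values:
  E[X_{t+1} | ...] = (0.519) * (2) + (-0.331) * (4)
                   = -0.2860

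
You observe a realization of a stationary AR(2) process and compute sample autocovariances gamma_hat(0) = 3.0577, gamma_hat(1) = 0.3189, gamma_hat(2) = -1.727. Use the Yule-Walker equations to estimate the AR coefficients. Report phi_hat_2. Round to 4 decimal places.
\hat\phi_{2} = -0.5820

The Yule-Walker equations for an AR(p) process read, in matrix form,
  Gamma_p phi = r_p,   with   (Gamma_p)_{ij} = gamma(|i - j|),
                       (r_p)_i = gamma(i),   i,j = 1..p.
Substitute the sample gammas (Toeplitz matrix and right-hand side of size 2):
  Gamma_p = [[3.0577, 0.3189], [0.3189, 3.0577]]
  r_p     = [0.3189, -1.727]
Written out:
  3.0577 phi_1 + 0.3189 phi_2 = 0.3189
  0.3189 phi_1 + 3.0577 phi_2 = -1.727
Solve by Cramer's rule:
  det = gamma(0)^2 - gamma(1)^2 = (3.0577)^2 - (0.3189)^2 = 9.34952929 - 0.10169721 = 9.24783208
  phi_hat_1 = [gamma(1) gamma(0) - gamma(1) gamma(2)] / det = [(0.3189)(3.0577) - (0.3189)(-1.727)] / 9.24783208 = 1.52584083 / 9.24783208 = 0.165
  phi_hat_2 = [gamma(0) gamma(2) - gamma(1)^2] / det = [(3.0577)(-1.727) - (0.3189)^2] / 9.24783208 = -5.38234511 / 9.24783208 = -0.582
So phi_hat = [0.1650, -0.5820].
Therefore phi_hat_2 = -0.5820.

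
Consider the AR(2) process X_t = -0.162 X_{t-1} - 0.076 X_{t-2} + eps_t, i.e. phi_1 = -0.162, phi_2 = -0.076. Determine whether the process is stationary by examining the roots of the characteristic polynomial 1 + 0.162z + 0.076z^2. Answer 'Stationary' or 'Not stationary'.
\text{Stationary}

The AR(p) characteristic polynomial is P(z) = 1 + 0.162z + 0.076z^2.
Stationarity requires all roots to lie outside the unit circle, i.e. |z| > 1 for every root.
Set 1 + (0.162) z + (0.076) z^2 = 0, i.e. a z^2 + b z + c = 0 with a = 0.076, b = 0.162, c = 1.
Discriminant D = b^2 - 4ac = (0.162)^2 - 4*(0.076)*1 = 0.026244 - (0.304) = -0.277756.
D < 0, so the roots are the complex-conjugate pair z = (-b +/- i sqrt(-D)) / (2a) = -1.0658 +/- 3.4673i.
For a conjugate pair |z|^2 = z * conj(z) = (product of roots) = c/a = 1/(0.076) = 13.157895, so |z| = sqrt(13.157895) = 3.6274 for both roots.
Moduli of all roots: 3.6274, 3.6274.
All moduli strictly greater than 1? Yes.
Verdict: Stationary.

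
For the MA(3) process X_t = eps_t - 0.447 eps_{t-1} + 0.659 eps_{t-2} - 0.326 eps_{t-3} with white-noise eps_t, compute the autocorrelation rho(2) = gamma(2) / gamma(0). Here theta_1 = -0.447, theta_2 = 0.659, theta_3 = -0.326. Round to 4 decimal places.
\rho(2) = 0.4624

For an MA(q) process with theta_0 = 1, the autocovariance is
  gamma(k) = sigma^2 * sum_{i=0..q-k} theta_i * theta_{i+k},
and rho(k) = gamma(k) / gamma(0). Sigma^2 cancels.
  numerator   = (1)*(0.659) + (-0.447)*(-0.326) = 0.804722.
  denominator = (1)^2 + (-0.447)^2 + (0.659)^2 + (-0.326)^2 = 1.740366.
  rho(2) = 0.804722 / 1.740366 = 0.4624.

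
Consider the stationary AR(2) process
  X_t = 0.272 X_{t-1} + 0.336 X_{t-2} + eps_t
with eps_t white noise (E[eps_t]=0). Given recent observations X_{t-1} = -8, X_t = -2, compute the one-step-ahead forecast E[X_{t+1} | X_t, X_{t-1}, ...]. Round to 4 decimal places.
E[X_{t+1} \mid \mathcal F_t] = -3.2320

For an AR(p) model X_t = c + sum_i phi_i X_{t-i} + eps_t, the
one-step-ahead conditional mean is
  E[X_{t+1} | X_t, ...] = c + sum_i phi_i X_{t+1-i}.
Substitute known values:
  E[X_{t+1} | ...] = (0.272) * (-2) + (0.336) * (-8)
                   = -3.2320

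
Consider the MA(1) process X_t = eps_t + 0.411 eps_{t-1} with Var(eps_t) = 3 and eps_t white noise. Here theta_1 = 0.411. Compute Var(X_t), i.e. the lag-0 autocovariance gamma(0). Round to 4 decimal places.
\gamma(0) = 3.5068

For an MA(q) process X_t = eps_t + sum_i theta_i eps_{t-i} with
Var(eps_t) = sigma^2, the variance is
  gamma(0) = sigma^2 * (1 + sum_i theta_i^2).
  sum_i theta_i^2 = (0.411)^2 = 0.168921.
  gamma(0) = 3 * (1 + 0.168921) = 3 * 1.168921 = 3.506763, which rounds to 3.5068.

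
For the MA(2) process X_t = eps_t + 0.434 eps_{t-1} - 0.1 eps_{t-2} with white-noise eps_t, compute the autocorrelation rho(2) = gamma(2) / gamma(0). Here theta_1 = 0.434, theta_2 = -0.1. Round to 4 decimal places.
\rho(2) = -0.0834

For an MA(q) process with theta_0 = 1, the autocovariance is
  gamma(k) = sigma^2 * sum_{i=0..q-k} theta_i * theta_{i+k},
and rho(k) = gamma(k) / gamma(0). Sigma^2 cancels.
  numerator   = (1)*(-0.1) = -0.1.
  denominator = (1)^2 + (0.434)^2 + (-0.1)^2 = 1.198356.
  rho(2) = -0.1 / 1.198356 = -0.0834.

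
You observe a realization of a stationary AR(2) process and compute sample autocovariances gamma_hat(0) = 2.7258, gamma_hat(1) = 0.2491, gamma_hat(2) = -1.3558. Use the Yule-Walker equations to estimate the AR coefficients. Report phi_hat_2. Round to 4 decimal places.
\hat\phi_{2} = -0.5100

The Yule-Walker equations for an AR(p) process read, in matrix form,
  Gamma_p phi = r_p,   with   (Gamma_p)_{ij} = gamma(|i - j|),
                       (r_p)_i = gamma(i),   i,j = 1..p.
Substitute the sample gammas (Toeplitz matrix and right-hand side of size 2):
  Gamma_p = [[2.7258, 0.2491], [0.2491, 2.7258]]
  r_p     = [0.2491, -1.3558]
Written out:
  2.7258 phi_1 + 0.2491 phi_2 = 0.2491
  0.2491 phi_1 + 2.7258 phi_2 = -1.3558
Solve by Cramer's rule:
  det = gamma(0)^2 - gamma(1)^2 = (2.7258)^2 - (0.2491)^2 = 7.42998564 - 0.06205081 = 7.36793483
  phi_hat_1 = [gamma(1) gamma(0) - gamma(1) gamma(2)] / det = [(0.2491)(2.7258) - (0.2491)(-1.3558)] / 7.36793483 = 1.01672656 / 7.36793483 = 0.138
  phi_hat_2 = [gamma(0) gamma(2) - gamma(1)^2] / det = [(2.7258)(-1.3558) - (0.2491)^2] / 7.36793483 = -3.75769045 / 7.36793483 = -0.51
So phi_hat = [0.1380, -0.5100].
Therefore phi_hat_2 = -0.5100.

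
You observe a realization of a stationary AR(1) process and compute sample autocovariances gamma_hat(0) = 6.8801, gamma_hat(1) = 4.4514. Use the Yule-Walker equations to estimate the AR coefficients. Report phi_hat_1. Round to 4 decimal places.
\hat\phi_{1} = 0.6470

The Yule-Walker equations for an AR(p) process read, in matrix form,
  Gamma_p phi = r_p,   with   (Gamma_p)_{ij} = gamma(|i - j|),
                       (r_p)_i = gamma(i),   i,j = 1..p.
Substitute the sample gammas (Toeplitz matrix and right-hand side of size 1):
  Gamma_p = [[6.8801]]
  r_p     = [4.4514]
With p = 1 this is the single equation gamma(0) phi_1 = gamma(1):
  phi_hat_1 = gamma(1) / gamma(0) = 4.4514 / 6.8801 = 0.6470.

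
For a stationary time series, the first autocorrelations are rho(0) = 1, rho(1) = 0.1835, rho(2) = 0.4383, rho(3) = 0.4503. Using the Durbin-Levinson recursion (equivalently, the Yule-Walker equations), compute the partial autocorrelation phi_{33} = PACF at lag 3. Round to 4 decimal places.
\phi_{33} = 0.4100

The PACF at lag k is phi_{kk}, the last component of the solution
to the Yule-Walker system G_k phi = r_k where
  (G_k)_{ij} = rho(|i - j|), (r_k)_i = rho(i), i,j = 1..k.
Equivalently, Durbin-Levinson gives phi_{kk} iteratively:
  phi_{11} = rho(1)
  phi_{kk} = [rho(k) - sum_{j=1..k-1} phi_{k-1,j} rho(k-j)]
            / [1 - sum_{j=1..k-1} phi_{k-1,j} rho(j)],
  phi_{k,j} = phi_{k-1,j} - phi_{kk} phi_{k-1,k-j},  j = 1..k-1.
Step k = 1:
  phi_11 = rho(1) = 0.1835.
Step k = 2:
  phi_22 = [rho(2) - phi_11 rho(1)] / [1 - phi_11 rho(1)] = [0.4383 - (0.1835)(0.1835)] / [1 - (0.1835)(0.1835)]
         = 0.40462775 / 0.96632775 = 0.418727.
  Update: phi_21 = phi_11 - phi_22 phi_11 = 0.1835 - (0.418727)(0.1835) = 0.106664.
Step k = 3:
  phi_33 = [rho(3) - phi_21 rho(2) - phi_22 rho(1)] / [1 - phi_21 rho(1) - phi_22 rho(2)]
    numerator   = 0.4503 - (0.106664)(0.4383) - (0.418727)(0.1835) = 0.32671292
    denominator = 1 - (0.106664)(0.1835) - (0.418727)(0.4383) = 0.79689909
  phi_33 = 0.32671292 / 0.79689909 = 0.41.
Therefore phi_{33} = 0.4100.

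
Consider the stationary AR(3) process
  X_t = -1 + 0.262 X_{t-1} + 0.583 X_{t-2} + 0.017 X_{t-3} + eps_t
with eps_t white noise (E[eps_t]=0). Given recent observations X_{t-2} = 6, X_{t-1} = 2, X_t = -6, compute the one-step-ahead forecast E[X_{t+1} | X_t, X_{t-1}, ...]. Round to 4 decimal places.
E[X_{t+1} \mid \mathcal F_t] = -1.3040

For an AR(p) model X_t = c + sum_i phi_i X_{t-i} + eps_t, the
one-step-ahead conditional mean is
  E[X_{t+1} | X_t, ...] = c + sum_i phi_i X_{t+1-i}.
Substitute known values:
  E[X_{t+1} | ...] = -1 + (0.262) * (-6) + (0.583) * (2) + (0.017) * (6)
                   = -1.3040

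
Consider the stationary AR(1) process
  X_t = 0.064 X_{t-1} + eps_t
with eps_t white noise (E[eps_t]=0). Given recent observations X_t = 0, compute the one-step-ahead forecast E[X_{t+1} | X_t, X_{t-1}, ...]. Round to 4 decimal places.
E[X_{t+1} \mid \mathcal F_t] = 0.0000

For an AR(p) model X_t = c + sum_i phi_i X_{t-i} + eps_t, the
one-step-ahead conditional mean is
  E[X_{t+1} | X_t, ...] = c + sum_i phi_i X_{t+1-i}.
Substitute known values:
  E[X_{t+1} | ...] = (0.064) * (0)
                   = 0.0000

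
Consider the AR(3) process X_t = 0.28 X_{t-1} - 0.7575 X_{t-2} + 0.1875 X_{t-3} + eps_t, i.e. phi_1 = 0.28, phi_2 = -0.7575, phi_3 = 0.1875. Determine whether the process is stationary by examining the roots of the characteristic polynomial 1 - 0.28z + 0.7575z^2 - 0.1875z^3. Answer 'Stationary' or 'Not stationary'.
\text{Stationary}

The AR(p) characteristic polynomial is P(z) = 1 - 0.28z + 0.7575z^2 - 0.1875z^3.
Stationarity requires all roots to lie outside the unit circle, i.e. |z| > 1 for every root.
Degree 3: look for a simple real root z0 first, then factor out (1 - z/z0) and solve the remaining quadratic.
Testing z0 = 4: P(4) = 1 + (-0.28)(4) + (0.7575)(4)^2 + (-0.1875)(4)^3
  = 1 + (-1.12) + (12.12) + (-12) = 0.  So z_0 = 4 is a root, |z_0| = 4.
Divide out the factor (1 - 0.25 z) = (1 - z/z0) (since 1/z0 = 0.25):
  P(z) = (1 - 0.25 z)(1 + (-0.03) z + (0.75) z^2)
  [check: z-coef -0.03 - (0.25) = -0.28; z^2-coef 0.75 - (0.25)(-0.03) = 0.7575; z^3-coef -(0.25)(0.75) = -0.1875.]
Remaining roots from the quadratic factor 1 + (-0.03) z + (0.75) z^2:
  Set 1 + (-0.03) z + (0.75) z^2 = 0, i.e. a z^2 + b z + c = 0 with a = 0.75, b = -0.03, c = 1.
  Discriminant D = b^2 - 4ac = (-0.03)^2 - 4*(0.75)*1 = 0.0009 - (3) = -2.9991.
  D < 0, so the roots are the complex-conjugate pair z = (-b +/- i sqrt(-D)) / (2a) = 0.02 +/- 1.1545i.
  For a conjugate pair |z|^2 = z * conj(z) = (product of roots) = c/a = 1/(0.75) = 1.333333, so |z| = sqrt(1.333333) = 1.1547 for both roots.
Moduli of all roots: 4.0000, 1.1547, 1.1547.
All moduli strictly greater than 1? Yes.
Verdict: Stationary.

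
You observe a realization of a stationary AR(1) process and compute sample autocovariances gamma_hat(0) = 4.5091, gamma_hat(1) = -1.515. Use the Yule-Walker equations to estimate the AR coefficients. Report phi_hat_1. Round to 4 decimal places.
\hat\phi_{1} = -0.3360

The Yule-Walker equations for an AR(p) process read, in matrix form,
  Gamma_p phi = r_p,   with   (Gamma_p)_{ij} = gamma(|i - j|),
                       (r_p)_i = gamma(i),   i,j = 1..p.
Substitute the sample gammas (Toeplitz matrix and right-hand side of size 1):
  Gamma_p = [[4.5091]]
  r_p     = [-1.515]
With p = 1 this is the single equation gamma(0) phi_1 = gamma(1):
  phi_hat_1 = gamma(1) / gamma(0) = -1.515 / 4.5091 = -0.3360.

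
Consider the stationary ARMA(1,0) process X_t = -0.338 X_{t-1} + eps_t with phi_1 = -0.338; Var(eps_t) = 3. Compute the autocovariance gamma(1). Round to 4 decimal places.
\gamma(1) = -1.1448

Multiply the model equation by X_{t-k} and take expectations. With theta_0 = psi_0 = 1 and psi_j the MA(infinity) weights, this gives
  gamma(k) - sum_i phi_i gamma(k-i) = c_k,
  c_k = sigma^2 * sum_{j=k..q} theta_j psi_{j-k}   (c_k = 0 for k > q),
using gamma(-m) = gamma(m).
Pure AR (q = 0): c_0 = sigma^2 = 3, c_k = 0 for k >= 1.
Equations for k = 0 and k = 1 (AR order 1):
  gamma(0) = phi_1 gamma(1) + c_0
  gamma(1) = phi_1 gamma(0) + c_1
Substituting the second into the first: gamma(0) (1 - phi_1^2) = c_0 + phi_1 c_1, so
  gamma(0) = c_0 / (1 - phi_1^2) = 3 / (1 - (-0.338)^2) = 3 / 0.885756 = 3.386937.
  gamma(1) = phi_1 gamma(0) = (-0.338)(3.386937) = -1.144785.
Therefore gamma(1) = -1.1448 (to 4 decimal places).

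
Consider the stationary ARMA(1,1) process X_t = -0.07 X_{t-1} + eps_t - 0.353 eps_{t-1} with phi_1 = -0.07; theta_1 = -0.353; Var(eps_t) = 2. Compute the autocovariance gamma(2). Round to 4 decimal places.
\gamma(2) = 0.0610

Multiply the model equation by X_{t-k} and take expectations. With theta_0 = psi_0 = 1 and psi_j the MA(infinity) weights, this gives
  gamma(k) - sum_i phi_i gamma(k-i) = c_k,
  c_k = sigma^2 * sum_{j=k..q} theta_j psi_{j-k}   (c_k = 0 for k > q),
using gamma(-m) = gamma(m).
psi-weights needed (psi_j = theta_j + sum_i phi_i psi_{j-i}):
  psi_1 = theta_1 + phi_1 = -0.353 + (-0.07) = -0.423
Right-hand sides:
  c_0 = sigma^2 (1 + theta_1 psi_1) = 2 * (1 + (-0.353)(-0.423)) = 2 * 1.149319 = 2.298638
  c_1 = sigma^2 theta_1 = 2 * (-0.353) = -0.706
  c_2 = 0
Equations for k = 0 and k = 1 (AR order 1):
  gamma(0) = phi_1 gamma(1) + c_0
  gamma(1) = phi_1 gamma(0) + c_1
Substituting the second into the first: gamma(0) (1 - phi_1^2) = c_0 + phi_1 c_1, so
  gamma(0) = (c_0 + phi_1 c_1) / (1 - phi_1^2) = (2.298638 + (-0.07)(-0.706)) / (1 - (-0.07)^2) = 2.348058 / 0.9951 = 2.35962.
  gamma(1) = phi_1 gamma(0) + c_1 = (-0.07)(2.35962) + (-0.706) = -0.871173.
For k = 2 (> q): gamma(2) = phi_1 gamma(1) = (-0.07)(-0.871173) = 0.060982.
Therefore gamma(2) = 0.0610 (to 4 decimal places).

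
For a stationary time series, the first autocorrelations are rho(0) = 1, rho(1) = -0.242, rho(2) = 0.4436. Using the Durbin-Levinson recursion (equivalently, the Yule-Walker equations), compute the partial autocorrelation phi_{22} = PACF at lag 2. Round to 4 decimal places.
\phi_{22} = 0.4090

The PACF at lag k is phi_{kk}, the last component of the solution
to the Yule-Walker system G_k phi = r_k where
  (G_k)_{ij} = rho(|i - j|), (r_k)_i = rho(i), i,j = 1..k.
Equivalently, Durbin-Levinson gives phi_{kk} iteratively:
  phi_{11} = rho(1)
  phi_{kk} = [rho(k) - sum_{j=1..k-1} phi_{k-1,j} rho(k-j)]
            / [1 - sum_{j=1..k-1} phi_{k-1,j} rho(j)],
  phi_{k,j} = phi_{k-1,j} - phi_{kk} phi_{k-1,k-j},  j = 1..k-1.
Step k = 1:
  phi_11 = rho(1) = -0.242.
Step k = 2:
  phi_22 = [rho(2) - phi_11 rho(1)] / [1 - phi_11 rho(1)] = [0.4436 - (-0.242)(-0.242)] / [1 - (-0.242)(-0.242)]
         = 0.385036 / 0.941436 = 0.409.
Therefore phi_{22} = 0.4090.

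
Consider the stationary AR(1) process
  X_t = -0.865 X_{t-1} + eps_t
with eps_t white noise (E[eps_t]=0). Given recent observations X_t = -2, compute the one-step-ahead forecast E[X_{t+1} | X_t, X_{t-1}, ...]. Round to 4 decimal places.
E[X_{t+1} \mid \mathcal F_t] = 1.7300

For an AR(p) model X_t = c + sum_i phi_i X_{t-i} + eps_t, the
one-step-ahead conditional mean is
  E[X_{t+1} | X_t, ...] = c + sum_i phi_i X_{t+1-i}.
Substitute known values:
  E[X_{t+1} | ...] = (-0.865) * (-2)
                   = 1.7300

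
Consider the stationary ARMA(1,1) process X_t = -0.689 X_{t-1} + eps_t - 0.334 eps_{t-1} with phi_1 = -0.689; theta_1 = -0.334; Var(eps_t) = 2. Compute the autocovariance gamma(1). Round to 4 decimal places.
\gamma(1) = -4.7914

Multiply the model equation by X_{t-k} and take expectations. With theta_0 = psi_0 = 1 and psi_j the MA(infinity) weights, this gives
  gamma(k) - sum_i phi_i gamma(k-i) = c_k,
  c_k = sigma^2 * sum_{j=k..q} theta_j psi_{j-k}   (c_k = 0 for k > q),
using gamma(-m) = gamma(m).
psi-weights needed (psi_j = theta_j + sum_i phi_i psi_{j-i}):
  psi_1 = theta_1 + phi_1 = -0.334 + (-0.689) = -1.023
Right-hand sides:
  c_0 = sigma^2 (1 + theta_1 psi_1) = 2 * (1 + (-0.334)(-1.023)) = 2 * 1.341682 = 2.683364
  c_1 = sigma^2 theta_1 = 2 * (-0.334) = -0.668
  c_2 = 0
Equations for k = 0 and k = 1 (AR order 1):
  gamma(0) = phi_1 gamma(1) + c_0
  gamma(1) = phi_1 gamma(0) + c_1
Substituting the second into the first: gamma(0) (1 - phi_1^2) = c_0 + phi_1 c_1, so
  gamma(0) = (c_0 + phi_1 c_1) / (1 - phi_1^2) = (2.683364 + (-0.689)(-0.668)) / (1 - (-0.689)^2) = 3.143616 / 0.525279 = 5.98466.
  gamma(1) = phi_1 gamma(0) + c_1 = (-0.689)(5.98466) + (-0.668) = -4.79143.
Therefore gamma(1) = -4.7914 (to 4 decimal places).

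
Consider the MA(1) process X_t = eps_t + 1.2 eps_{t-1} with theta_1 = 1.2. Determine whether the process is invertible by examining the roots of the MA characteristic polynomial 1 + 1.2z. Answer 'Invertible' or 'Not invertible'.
\text{Not invertible}

The MA(q) characteristic polynomial is P(z) = 1 + 1.2z.
Invertibility requires all roots to lie outside the unit circle, i.e. |z| > 1 for every root.
This is linear in z: 1 + (1.2) z = 0  =>  z = -1/(1.2) = -0.833333,  |z| = 0.833333.
Moduli of all roots: 0.8333.
All moduli strictly greater than 1? No.
Verdict: Not invertible.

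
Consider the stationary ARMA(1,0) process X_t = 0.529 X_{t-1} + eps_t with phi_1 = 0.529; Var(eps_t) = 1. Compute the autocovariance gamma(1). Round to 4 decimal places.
\gamma(1) = 0.7346

Multiply the model equation by X_{t-k} and take expectations. With theta_0 = psi_0 = 1 and psi_j the MA(infinity) weights, this gives
  gamma(k) - sum_i phi_i gamma(k-i) = c_k,
  c_k = sigma^2 * sum_{j=k..q} theta_j psi_{j-k}   (c_k = 0 for k > q),
using gamma(-m) = gamma(m).
Pure AR (q = 0): c_0 = sigma^2 = 1, c_k = 0 for k >= 1.
Equations for k = 0 and k = 1 (AR order 1):
  gamma(0) = phi_1 gamma(1) + c_0
  gamma(1) = phi_1 gamma(0) + c_1
Substituting the second into the first: gamma(0) (1 - phi_1^2) = c_0 + phi_1 c_1, so
  gamma(0) = c_0 / (1 - phi_1^2) = 1 / (1 - (0.529)^2) = 1 / 0.720159 = 1.388582.
  gamma(1) = phi_1 gamma(0) = (0.529)(1.388582) = 0.73456.
Therefore gamma(1) = 0.7346 (to 4 decimal places).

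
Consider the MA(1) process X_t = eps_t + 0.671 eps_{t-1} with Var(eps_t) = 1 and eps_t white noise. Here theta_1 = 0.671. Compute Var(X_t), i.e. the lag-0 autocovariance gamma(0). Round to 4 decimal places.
\gamma(0) = 1.4502

For an MA(q) process X_t = eps_t + sum_i theta_i eps_{t-i} with
Var(eps_t) = sigma^2, the variance is
  gamma(0) = sigma^2 * (1 + sum_i theta_i^2).
  sum_i theta_i^2 = (0.671)^2 = 0.450241.
  gamma(0) = 1 * (1 + 0.450241) = 1 * 1.450241 = 1.450241, which rounds to 1.4502.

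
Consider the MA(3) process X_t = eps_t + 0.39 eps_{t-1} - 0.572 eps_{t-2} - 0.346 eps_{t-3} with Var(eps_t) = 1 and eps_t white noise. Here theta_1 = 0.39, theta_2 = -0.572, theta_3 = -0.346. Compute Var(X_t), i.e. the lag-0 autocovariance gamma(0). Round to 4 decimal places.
\gamma(0) = 1.5990

For an MA(q) process X_t = eps_t + sum_i theta_i eps_{t-i} with
Var(eps_t) = sigma^2, the variance is
  gamma(0) = sigma^2 * (1 + sum_i theta_i^2).
  sum_i theta_i^2 = (0.39)^2 + (-0.572)^2 + (-0.346)^2 = 0.1521 + 0.327184 + 0.119716 = 0.599.
  gamma(0) = 1 * (1 + 0.599) = 1 * 1.599 = 1.599, which rounds to 1.5990.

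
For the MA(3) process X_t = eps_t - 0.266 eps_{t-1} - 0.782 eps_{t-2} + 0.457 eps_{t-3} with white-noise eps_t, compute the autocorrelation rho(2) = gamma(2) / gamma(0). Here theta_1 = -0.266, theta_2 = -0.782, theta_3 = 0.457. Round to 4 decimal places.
\rho(2) = -0.4778

For an MA(q) process with theta_0 = 1, the autocovariance is
  gamma(k) = sigma^2 * sum_{i=0..q-k} theta_i * theta_{i+k},
and rho(k) = gamma(k) / gamma(0). Sigma^2 cancels.
  numerator   = (1)*(-0.782) + (-0.266)*(0.457) = -0.903562.
  denominator = (1)^2 + (-0.266)^2 + (-0.782)^2 + (0.457)^2 = 1.891129.
  rho(2) = -0.903562 / 1.891129 = -0.4778.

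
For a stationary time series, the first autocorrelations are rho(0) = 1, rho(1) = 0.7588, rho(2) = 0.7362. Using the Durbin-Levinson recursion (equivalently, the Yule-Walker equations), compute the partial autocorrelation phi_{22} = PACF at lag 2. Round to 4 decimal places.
\phi_{22} = 0.3782

The PACF at lag k is phi_{kk}, the last component of the solution
to the Yule-Walker system G_k phi = r_k where
  (G_k)_{ij} = rho(|i - j|), (r_k)_i = rho(i), i,j = 1..k.
Equivalently, Durbin-Levinson gives phi_{kk} iteratively:
  phi_{11} = rho(1)
  phi_{kk} = [rho(k) - sum_{j=1..k-1} phi_{k-1,j} rho(k-j)]
            / [1 - sum_{j=1..k-1} phi_{k-1,j} rho(j)],
  phi_{k,j} = phi_{k-1,j} - phi_{kk} phi_{k-1,k-j},  j = 1..k-1.
Step k = 1:
  phi_11 = rho(1) = 0.7588.
Step k = 2:
  phi_22 = [rho(2) - phi_11 rho(1)] / [1 - phi_11 rho(1)] = [0.7362 - (0.7588)(0.7588)] / [1 - (0.7588)(0.7588)]
         = 0.16042256 / 0.42422256 = 0.3782.
Therefore phi_{22} = 0.3782.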